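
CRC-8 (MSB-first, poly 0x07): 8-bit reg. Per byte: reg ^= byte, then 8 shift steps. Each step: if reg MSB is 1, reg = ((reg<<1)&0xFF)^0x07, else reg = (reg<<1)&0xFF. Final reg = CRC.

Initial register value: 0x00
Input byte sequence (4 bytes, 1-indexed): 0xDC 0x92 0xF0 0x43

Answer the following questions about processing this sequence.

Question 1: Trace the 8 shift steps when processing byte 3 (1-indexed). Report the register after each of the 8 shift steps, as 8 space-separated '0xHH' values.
Answer: 0x82 0x03 0x06 0x0C 0x18 0x30 0x60 0xC0

Derivation:
After byte 1 (0xDC): reg=0x1A
After byte 2 (0x92): reg=0xB1
Register before byte 3: 0xB1
After XOR with byte 0xF0: 0x41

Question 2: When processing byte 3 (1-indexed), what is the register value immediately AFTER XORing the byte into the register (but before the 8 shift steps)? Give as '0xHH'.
Register before byte 3: 0xB1
Byte 3: 0xF0
0xB1 XOR 0xF0 = 0x41

Answer: 0x41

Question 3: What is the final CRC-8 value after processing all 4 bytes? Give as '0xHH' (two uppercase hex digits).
After byte 1 (0xDC): reg=0x1A
After byte 2 (0x92): reg=0xB1
After byte 3 (0xF0): reg=0xC0
After byte 4 (0x43): reg=0x80

Answer: 0x80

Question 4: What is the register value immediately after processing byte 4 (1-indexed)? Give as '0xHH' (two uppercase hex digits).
Answer: 0x80

Derivation:
After byte 1 (0xDC): reg=0x1A
After byte 2 (0x92): reg=0xB1
After byte 3 (0xF0): reg=0xC0
After byte 4 (0x43): reg=0x80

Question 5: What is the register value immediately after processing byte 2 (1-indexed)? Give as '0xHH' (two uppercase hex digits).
Answer: 0xB1

Derivation:
After byte 1 (0xDC): reg=0x1A
After byte 2 (0x92): reg=0xB1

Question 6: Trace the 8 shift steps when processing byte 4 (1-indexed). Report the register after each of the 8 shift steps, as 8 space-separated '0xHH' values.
Answer: 0x01 0x02 0x04 0x08 0x10 0x20 0x40 0x80

Derivation:
After byte 1 (0xDC): reg=0x1A
After byte 2 (0x92): reg=0xB1
After byte 3 (0xF0): reg=0xC0
Register before byte 4: 0xC0
After XOR with byte 0x43: 0x83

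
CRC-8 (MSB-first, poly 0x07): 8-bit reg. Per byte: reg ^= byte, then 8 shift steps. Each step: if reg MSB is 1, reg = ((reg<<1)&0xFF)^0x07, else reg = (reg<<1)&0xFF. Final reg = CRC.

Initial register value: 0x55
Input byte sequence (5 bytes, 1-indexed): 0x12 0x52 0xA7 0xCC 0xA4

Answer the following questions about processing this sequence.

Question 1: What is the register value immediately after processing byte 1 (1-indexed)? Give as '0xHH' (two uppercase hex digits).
After byte 1 (0x12): reg=0xD2

Answer: 0xD2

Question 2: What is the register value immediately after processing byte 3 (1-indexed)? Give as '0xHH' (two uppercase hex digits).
Answer: 0xCA

Derivation:
After byte 1 (0x12): reg=0xD2
After byte 2 (0x52): reg=0x89
After byte 3 (0xA7): reg=0xCA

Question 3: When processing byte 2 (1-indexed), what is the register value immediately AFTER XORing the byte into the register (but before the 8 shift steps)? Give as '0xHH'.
Register before byte 2: 0xD2
Byte 2: 0x52
0xD2 XOR 0x52 = 0x80

Answer: 0x80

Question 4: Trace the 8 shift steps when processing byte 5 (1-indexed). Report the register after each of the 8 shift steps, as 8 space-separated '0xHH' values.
After byte 1 (0x12): reg=0xD2
After byte 2 (0x52): reg=0x89
After byte 3 (0xA7): reg=0xCA
After byte 4 (0xCC): reg=0x12
Register before byte 5: 0x12
After XOR with byte 0xA4: 0xB6

Answer: 0x6B 0xD6 0xAB 0x51 0xA2 0x43 0x86 0x0B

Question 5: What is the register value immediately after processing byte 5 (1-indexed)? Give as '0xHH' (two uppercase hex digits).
Answer: 0x0B

Derivation:
After byte 1 (0x12): reg=0xD2
After byte 2 (0x52): reg=0x89
After byte 3 (0xA7): reg=0xCA
After byte 4 (0xCC): reg=0x12
After byte 5 (0xA4): reg=0x0B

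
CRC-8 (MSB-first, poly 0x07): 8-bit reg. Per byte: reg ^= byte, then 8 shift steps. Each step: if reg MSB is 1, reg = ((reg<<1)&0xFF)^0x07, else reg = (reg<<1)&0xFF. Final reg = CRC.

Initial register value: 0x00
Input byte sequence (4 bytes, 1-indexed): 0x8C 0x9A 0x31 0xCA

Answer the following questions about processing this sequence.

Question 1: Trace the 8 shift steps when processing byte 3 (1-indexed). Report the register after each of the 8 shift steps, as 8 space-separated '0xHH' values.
Answer: 0x6F 0xDE 0xBB 0x71 0xE2 0xC3 0x81 0x05

Derivation:
After byte 1 (0x8C): reg=0xAD
After byte 2 (0x9A): reg=0x85
Register before byte 3: 0x85
After XOR with byte 0x31: 0xB4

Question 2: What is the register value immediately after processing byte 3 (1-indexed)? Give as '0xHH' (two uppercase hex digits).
After byte 1 (0x8C): reg=0xAD
After byte 2 (0x9A): reg=0x85
After byte 3 (0x31): reg=0x05

Answer: 0x05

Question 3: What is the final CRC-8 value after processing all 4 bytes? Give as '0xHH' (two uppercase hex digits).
After byte 1 (0x8C): reg=0xAD
After byte 2 (0x9A): reg=0x85
After byte 3 (0x31): reg=0x05
After byte 4 (0xCA): reg=0x63

Answer: 0x63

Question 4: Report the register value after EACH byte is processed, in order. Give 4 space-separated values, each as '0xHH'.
0xAD 0x85 0x05 0x63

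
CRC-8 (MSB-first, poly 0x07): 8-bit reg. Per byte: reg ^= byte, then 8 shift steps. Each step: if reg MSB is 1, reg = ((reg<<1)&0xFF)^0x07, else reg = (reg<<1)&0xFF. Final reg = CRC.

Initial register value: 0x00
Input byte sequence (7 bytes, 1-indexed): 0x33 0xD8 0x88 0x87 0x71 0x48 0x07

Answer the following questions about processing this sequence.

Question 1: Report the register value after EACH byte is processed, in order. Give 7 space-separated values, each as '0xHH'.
0x99 0xC0 0xFF 0x6F 0x5A 0x7E 0x68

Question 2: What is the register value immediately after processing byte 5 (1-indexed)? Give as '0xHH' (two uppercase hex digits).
After byte 1 (0x33): reg=0x99
After byte 2 (0xD8): reg=0xC0
After byte 3 (0x88): reg=0xFF
After byte 4 (0x87): reg=0x6F
After byte 5 (0x71): reg=0x5A

Answer: 0x5A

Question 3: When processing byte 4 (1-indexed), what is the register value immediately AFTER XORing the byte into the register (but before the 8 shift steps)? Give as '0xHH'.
Register before byte 4: 0xFF
Byte 4: 0x87
0xFF XOR 0x87 = 0x78

Answer: 0x78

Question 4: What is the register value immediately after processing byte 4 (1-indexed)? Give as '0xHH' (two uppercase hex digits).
Answer: 0x6F

Derivation:
After byte 1 (0x33): reg=0x99
After byte 2 (0xD8): reg=0xC0
After byte 3 (0x88): reg=0xFF
After byte 4 (0x87): reg=0x6F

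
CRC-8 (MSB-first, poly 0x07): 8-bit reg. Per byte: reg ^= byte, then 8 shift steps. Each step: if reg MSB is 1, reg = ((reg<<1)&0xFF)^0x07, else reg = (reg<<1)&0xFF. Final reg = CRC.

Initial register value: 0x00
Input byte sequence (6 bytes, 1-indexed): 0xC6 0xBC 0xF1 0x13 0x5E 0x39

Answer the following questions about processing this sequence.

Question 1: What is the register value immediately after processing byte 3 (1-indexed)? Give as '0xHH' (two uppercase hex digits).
Answer: 0x9A

Derivation:
After byte 1 (0xC6): reg=0x5C
After byte 2 (0xBC): reg=0xAE
After byte 3 (0xF1): reg=0x9A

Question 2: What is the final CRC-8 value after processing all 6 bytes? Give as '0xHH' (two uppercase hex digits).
Answer: 0x44

Derivation:
After byte 1 (0xC6): reg=0x5C
After byte 2 (0xBC): reg=0xAE
After byte 3 (0xF1): reg=0x9A
After byte 4 (0x13): reg=0xB6
After byte 5 (0x5E): reg=0x96
After byte 6 (0x39): reg=0x44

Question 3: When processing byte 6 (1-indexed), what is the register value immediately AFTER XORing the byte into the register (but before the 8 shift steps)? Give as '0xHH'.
Answer: 0xAF

Derivation:
Register before byte 6: 0x96
Byte 6: 0x39
0x96 XOR 0x39 = 0xAF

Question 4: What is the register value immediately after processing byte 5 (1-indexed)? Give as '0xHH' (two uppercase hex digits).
After byte 1 (0xC6): reg=0x5C
After byte 2 (0xBC): reg=0xAE
After byte 3 (0xF1): reg=0x9A
After byte 4 (0x13): reg=0xB6
After byte 5 (0x5E): reg=0x96

Answer: 0x96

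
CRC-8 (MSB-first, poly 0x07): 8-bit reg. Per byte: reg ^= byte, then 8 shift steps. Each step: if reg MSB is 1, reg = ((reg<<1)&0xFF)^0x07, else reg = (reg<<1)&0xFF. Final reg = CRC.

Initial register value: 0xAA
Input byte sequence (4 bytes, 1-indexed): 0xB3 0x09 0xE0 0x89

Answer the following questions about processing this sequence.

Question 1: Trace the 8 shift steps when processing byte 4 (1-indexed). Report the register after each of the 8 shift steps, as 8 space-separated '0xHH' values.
Answer: 0x04 0x08 0x10 0x20 0x40 0x80 0x07 0x0E

Derivation:
After byte 1 (0xB3): reg=0x4F
After byte 2 (0x09): reg=0xD5
After byte 3 (0xE0): reg=0x8B
Register before byte 4: 0x8B
After XOR with byte 0x89: 0x02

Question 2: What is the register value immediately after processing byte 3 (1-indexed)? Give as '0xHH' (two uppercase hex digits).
After byte 1 (0xB3): reg=0x4F
After byte 2 (0x09): reg=0xD5
After byte 3 (0xE0): reg=0x8B

Answer: 0x8B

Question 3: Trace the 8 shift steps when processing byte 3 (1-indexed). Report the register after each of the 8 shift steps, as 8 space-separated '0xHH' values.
Answer: 0x6A 0xD4 0xAF 0x59 0xB2 0x63 0xC6 0x8B

Derivation:
After byte 1 (0xB3): reg=0x4F
After byte 2 (0x09): reg=0xD5
Register before byte 3: 0xD5
After XOR with byte 0xE0: 0x35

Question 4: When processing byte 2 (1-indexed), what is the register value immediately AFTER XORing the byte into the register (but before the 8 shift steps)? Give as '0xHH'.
Register before byte 2: 0x4F
Byte 2: 0x09
0x4F XOR 0x09 = 0x46

Answer: 0x46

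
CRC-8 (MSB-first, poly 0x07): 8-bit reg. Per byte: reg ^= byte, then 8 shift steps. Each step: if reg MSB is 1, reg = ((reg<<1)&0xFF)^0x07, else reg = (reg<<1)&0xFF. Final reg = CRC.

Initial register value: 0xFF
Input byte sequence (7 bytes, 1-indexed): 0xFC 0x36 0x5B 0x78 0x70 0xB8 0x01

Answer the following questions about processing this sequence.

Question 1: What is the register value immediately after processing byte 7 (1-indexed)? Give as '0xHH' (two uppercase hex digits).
After byte 1 (0xFC): reg=0x09
After byte 2 (0x36): reg=0xBD
After byte 3 (0x5B): reg=0xBC
After byte 4 (0x78): reg=0x52
After byte 5 (0x70): reg=0xEE
After byte 6 (0xB8): reg=0xA5
After byte 7 (0x01): reg=0x75

Answer: 0x75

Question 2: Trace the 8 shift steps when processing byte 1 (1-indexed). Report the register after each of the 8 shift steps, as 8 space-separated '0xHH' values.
Answer: 0x06 0x0C 0x18 0x30 0x60 0xC0 0x87 0x09

Derivation:
Register before byte 1: 0xFF
After XOR with byte 0xFC: 0x03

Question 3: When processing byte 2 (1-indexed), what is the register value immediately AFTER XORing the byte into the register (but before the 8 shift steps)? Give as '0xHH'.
Register before byte 2: 0x09
Byte 2: 0x36
0x09 XOR 0x36 = 0x3F

Answer: 0x3F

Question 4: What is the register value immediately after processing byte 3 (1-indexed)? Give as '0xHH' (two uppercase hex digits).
After byte 1 (0xFC): reg=0x09
After byte 2 (0x36): reg=0xBD
After byte 3 (0x5B): reg=0xBC

Answer: 0xBC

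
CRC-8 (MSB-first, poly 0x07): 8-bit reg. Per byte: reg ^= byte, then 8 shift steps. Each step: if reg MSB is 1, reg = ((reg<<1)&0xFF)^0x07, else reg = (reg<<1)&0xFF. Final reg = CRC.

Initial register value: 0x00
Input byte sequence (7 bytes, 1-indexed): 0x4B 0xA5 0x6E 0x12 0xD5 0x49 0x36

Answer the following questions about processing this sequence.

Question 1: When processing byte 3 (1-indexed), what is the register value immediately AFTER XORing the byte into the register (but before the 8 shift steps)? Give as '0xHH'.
Answer: 0xD0

Derivation:
Register before byte 3: 0xBE
Byte 3: 0x6E
0xBE XOR 0x6E = 0xD0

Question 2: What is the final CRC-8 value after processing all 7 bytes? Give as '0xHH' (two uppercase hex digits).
After byte 1 (0x4B): reg=0xF6
After byte 2 (0xA5): reg=0xBE
After byte 3 (0x6E): reg=0x3E
After byte 4 (0x12): reg=0xC4
After byte 5 (0xD5): reg=0x77
After byte 6 (0x49): reg=0xBA
After byte 7 (0x36): reg=0xAD

Answer: 0xAD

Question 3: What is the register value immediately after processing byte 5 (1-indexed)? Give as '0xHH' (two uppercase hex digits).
After byte 1 (0x4B): reg=0xF6
After byte 2 (0xA5): reg=0xBE
After byte 3 (0x6E): reg=0x3E
After byte 4 (0x12): reg=0xC4
After byte 5 (0xD5): reg=0x77

Answer: 0x77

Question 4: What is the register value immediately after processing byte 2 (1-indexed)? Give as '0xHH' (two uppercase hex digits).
After byte 1 (0x4B): reg=0xF6
After byte 2 (0xA5): reg=0xBE

Answer: 0xBE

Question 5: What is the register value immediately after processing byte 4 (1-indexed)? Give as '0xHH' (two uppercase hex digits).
After byte 1 (0x4B): reg=0xF6
After byte 2 (0xA5): reg=0xBE
After byte 3 (0x6E): reg=0x3E
After byte 4 (0x12): reg=0xC4

Answer: 0xC4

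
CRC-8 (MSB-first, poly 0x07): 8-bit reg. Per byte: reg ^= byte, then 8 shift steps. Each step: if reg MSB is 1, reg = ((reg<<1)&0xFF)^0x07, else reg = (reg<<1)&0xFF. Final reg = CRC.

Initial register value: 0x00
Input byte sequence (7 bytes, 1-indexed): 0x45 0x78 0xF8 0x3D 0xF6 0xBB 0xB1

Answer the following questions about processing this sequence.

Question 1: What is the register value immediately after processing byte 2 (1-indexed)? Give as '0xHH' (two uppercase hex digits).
After byte 1 (0x45): reg=0xDC
After byte 2 (0x78): reg=0x75

Answer: 0x75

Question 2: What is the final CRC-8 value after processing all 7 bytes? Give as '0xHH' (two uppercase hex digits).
Answer: 0xE3

Derivation:
After byte 1 (0x45): reg=0xDC
After byte 2 (0x78): reg=0x75
After byte 3 (0xF8): reg=0xAA
After byte 4 (0x3D): reg=0xEC
After byte 5 (0xF6): reg=0x46
After byte 6 (0xBB): reg=0xFD
After byte 7 (0xB1): reg=0xE3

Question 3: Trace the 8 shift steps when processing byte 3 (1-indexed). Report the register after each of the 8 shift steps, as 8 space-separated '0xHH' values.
Answer: 0x1D 0x3A 0x74 0xE8 0xD7 0xA9 0x55 0xAA

Derivation:
After byte 1 (0x45): reg=0xDC
After byte 2 (0x78): reg=0x75
Register before byte 3: 0x75
After XOR with byte 0xF8: 0x8D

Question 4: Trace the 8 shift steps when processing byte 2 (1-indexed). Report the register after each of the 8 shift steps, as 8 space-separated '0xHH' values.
After byte 1 (0x45): reg=0xDC
Register before byte 2: 0xDC
After XOR with byte 0x78: 0xA4

Answer: 0x4F 0x9E 0x3B 0x76 0xEC 0xDF 0xB9 0x75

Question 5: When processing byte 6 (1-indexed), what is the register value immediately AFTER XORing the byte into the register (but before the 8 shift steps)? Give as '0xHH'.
Answer: 0xFD

Derivation:
Register before byte 6: 0x46
Byte 6: 0xBB
0x46 XOR 0xBB = 0xFD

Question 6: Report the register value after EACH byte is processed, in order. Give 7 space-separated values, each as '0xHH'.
0xDC 0x75 0xAA 0xEC 0x46 0xFD 0xE3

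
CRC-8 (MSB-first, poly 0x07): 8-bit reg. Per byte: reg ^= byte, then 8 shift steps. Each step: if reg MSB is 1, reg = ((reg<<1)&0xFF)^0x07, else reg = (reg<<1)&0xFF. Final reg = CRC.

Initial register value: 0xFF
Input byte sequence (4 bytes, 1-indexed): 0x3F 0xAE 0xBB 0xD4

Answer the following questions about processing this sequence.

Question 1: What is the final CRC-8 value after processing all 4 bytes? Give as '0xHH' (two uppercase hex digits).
Answer: 0x34

Derivation:
After byte 1 (0x3F): reg=0x4E
After byte 2 (0xAE): reg=0xAE
After byte 3 (0xBB): reg=0x6B
After byte 4 (0xD4): reg=0x34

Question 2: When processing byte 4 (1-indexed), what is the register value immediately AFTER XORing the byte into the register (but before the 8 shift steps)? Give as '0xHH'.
Register before byte 4: 0x6B
Byte 4: 0xD4
0x6B XOR 0xD4 = 0xBF

Answer: 0xBF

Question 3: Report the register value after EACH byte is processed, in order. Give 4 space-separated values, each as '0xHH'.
0x4E 0xAE 0x6B 0x34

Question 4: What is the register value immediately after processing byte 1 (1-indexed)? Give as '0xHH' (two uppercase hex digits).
After byte 1 (0x3F): reg=0x4E

Answer: 0x4E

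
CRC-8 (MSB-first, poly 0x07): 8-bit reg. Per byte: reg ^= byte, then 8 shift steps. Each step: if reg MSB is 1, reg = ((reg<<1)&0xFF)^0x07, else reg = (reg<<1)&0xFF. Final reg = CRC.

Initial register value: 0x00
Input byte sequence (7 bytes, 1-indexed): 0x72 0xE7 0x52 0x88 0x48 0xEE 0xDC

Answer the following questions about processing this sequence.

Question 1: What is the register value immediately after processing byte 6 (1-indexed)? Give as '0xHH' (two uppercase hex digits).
After byte 1 (0x72): reg=0x59
After byte 2 (0xE7): reg=0x33
After byte 3 (0x52): reg=0x20
After byte 4 (0x88): reg=0x51
After byte 5 (0x48): reg=0x4F
After byte 6 (0xEE): reg=0x6E

Answer: 0x6E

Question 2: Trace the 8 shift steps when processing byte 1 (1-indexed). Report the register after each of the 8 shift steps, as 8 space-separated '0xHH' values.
Register before byte 1: 0x00
After XOR with byte 0x72: 0x72

Answer: 0xE4 0xCF 0x99 0x35 0x6A 0xD4 0xAF 0x59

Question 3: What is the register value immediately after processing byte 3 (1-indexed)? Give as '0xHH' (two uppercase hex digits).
After byte 1 (0x72): reg=0x59
After byte 2 (0xE7): reg=0x33
After byte 3 (0x52): reg=0x20

Answer: 0x20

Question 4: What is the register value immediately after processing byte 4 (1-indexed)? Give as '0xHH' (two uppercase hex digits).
After byte 1 (0x72): reg=0x59
After byte 2 (0xE7): reg=0x33
After byte 3 (0x52): reg=0x20
After byte 4 (0x88): reg=0x51

Answer: 0x51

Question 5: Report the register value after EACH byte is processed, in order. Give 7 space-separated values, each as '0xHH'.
0x59 0x33 0x20 0x51 0x4F 0x6E 0x17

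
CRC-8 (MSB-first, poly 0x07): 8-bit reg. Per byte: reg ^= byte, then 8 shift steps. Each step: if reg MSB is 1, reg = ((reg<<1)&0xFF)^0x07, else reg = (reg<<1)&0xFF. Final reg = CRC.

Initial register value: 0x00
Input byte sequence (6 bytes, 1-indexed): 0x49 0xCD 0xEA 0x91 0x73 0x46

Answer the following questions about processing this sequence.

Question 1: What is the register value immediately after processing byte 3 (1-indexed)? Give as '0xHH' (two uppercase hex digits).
Answer: 0x20

Derivation:
After byte 1 (0x49): reg=0xF8
After byte 2 (0xCD): reg=0x8B
After byte 3 (0xEA): reg=0x20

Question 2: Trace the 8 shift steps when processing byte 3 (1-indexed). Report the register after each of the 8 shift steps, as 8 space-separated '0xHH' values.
After byte 1 (0x49): reg=0xF8
After byte 2 (0xCD): reg=0x8B
Register before byte 3: 0x8B
After XOR with byte 0xEA: 0x61

Answer: 0xC2 0x83 0x01 0x02 0x04 0x08 0x10 0x20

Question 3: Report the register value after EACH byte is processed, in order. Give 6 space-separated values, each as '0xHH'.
0xF8 0x8B 0x20 0x1E 0x04 0xC9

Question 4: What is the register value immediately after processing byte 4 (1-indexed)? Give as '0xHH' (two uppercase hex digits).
Answer: 0x1E

Derivation:
After byte 1 (0x49): reg=0xF8
After byte 2 (0xCD): reg=0x8B
After byte 3 (0xEA): reg=0x20
After byte 4 (0x91): reg=0x1E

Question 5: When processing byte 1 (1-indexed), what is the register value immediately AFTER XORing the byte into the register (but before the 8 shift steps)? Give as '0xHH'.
Register before byte 1: 0x00
Byte 1: 0x49
0x00 XOR 0x49 = 0x49

Answer: 0x49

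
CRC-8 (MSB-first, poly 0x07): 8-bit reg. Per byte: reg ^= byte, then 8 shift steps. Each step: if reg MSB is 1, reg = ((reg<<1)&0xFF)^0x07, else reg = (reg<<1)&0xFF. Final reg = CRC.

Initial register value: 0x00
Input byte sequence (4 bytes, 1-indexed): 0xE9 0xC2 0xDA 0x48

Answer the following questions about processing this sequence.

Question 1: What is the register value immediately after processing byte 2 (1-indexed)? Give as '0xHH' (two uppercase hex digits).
After byte 1 (0xE9): reg=0x91
After byte 2 (0xC2): reg=0xBE

Answer: 0xBE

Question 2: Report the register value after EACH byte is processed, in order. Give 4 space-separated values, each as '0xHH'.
0x91 0xBE 0x3B 0x5E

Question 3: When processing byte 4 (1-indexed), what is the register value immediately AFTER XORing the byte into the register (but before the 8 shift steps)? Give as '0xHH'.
Answer: 0x73

Derivation:
Register before byte 4: 0x3B
Byte 4: 0x48
0x3B XOR 0x48 = 0x73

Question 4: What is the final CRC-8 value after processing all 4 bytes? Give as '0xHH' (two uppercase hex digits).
After byte 1 (0xE9): reg=0x91
After byte 2 (0xC2): reg=0xBE
After byte 3 (0xDA): reg=0x3B
After byte 4 (0x48): reg=0x5E

Answer: 0x5E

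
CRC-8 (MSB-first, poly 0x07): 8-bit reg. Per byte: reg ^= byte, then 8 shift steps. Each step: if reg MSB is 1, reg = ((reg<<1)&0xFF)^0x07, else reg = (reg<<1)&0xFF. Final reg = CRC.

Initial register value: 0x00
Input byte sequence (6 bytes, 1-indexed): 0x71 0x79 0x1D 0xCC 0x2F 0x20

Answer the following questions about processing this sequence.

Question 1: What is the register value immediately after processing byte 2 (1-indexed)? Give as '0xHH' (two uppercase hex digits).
After byte 1 (0x71): reg=0x50
After byte 2 (0x79): reg=0xDF

Answer: 0xDF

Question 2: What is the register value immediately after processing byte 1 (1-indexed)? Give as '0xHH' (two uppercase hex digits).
After byte 1 (0x71): reg=0x50

Answer: 0x50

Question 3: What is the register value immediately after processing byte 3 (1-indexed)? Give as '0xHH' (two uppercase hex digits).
Answer: 0x40

Derivation:
After byte 1 (0x71): reg=0x50
After byte 2 (0x79): reg=0xDF
After byte 3 (0x1D): reg=0x40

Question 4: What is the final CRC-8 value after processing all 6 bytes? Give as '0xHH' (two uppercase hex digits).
Answer: 0x7C

Derivation:
After byte 1 (0x71): reg=0x50
After byte 2 (0x79): reg=0xDF
After byte 3 (0x1D): reg=0x40
After byte 4 (0xCC): reg=0xAD
After byte 5 (0x2F): reg=0x87
After byte 6 (0x20): reg=0x7C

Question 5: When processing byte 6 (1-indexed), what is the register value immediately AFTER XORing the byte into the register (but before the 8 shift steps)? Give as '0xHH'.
Answer: 0xA7

Derivation:
Register before byte 6: 0x87
Byte 6: 0x20
0x87 XOR 0x20 = 0xA7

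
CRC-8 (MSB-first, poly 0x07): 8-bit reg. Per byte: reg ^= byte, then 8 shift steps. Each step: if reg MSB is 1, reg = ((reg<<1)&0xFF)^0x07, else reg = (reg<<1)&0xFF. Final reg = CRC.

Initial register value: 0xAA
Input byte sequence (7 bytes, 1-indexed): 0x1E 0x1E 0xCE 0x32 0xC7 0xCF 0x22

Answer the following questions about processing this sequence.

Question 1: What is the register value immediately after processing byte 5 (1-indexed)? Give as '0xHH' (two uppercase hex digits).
After byte 1 (0x1E): reg=0x05
After byte 2 (0x1E): reg=0x41
After byte 3 (0xCE): reg=0xA4
After byte 4 (0x32): reg=0xEB
After byte 5 (0xC7): reg=0xC4

Answer: 0xC4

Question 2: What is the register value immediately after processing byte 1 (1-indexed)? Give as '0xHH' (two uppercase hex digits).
Answer: 0x05

Derivation:
After byte 1 (0x1E): reg=0x05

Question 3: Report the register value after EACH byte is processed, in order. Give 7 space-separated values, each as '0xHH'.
0x05 0x41 0xA4 0xEB 0xC4 0x31 0x79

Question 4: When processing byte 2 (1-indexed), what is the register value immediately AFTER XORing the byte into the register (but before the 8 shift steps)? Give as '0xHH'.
Answer: 0x1B

Derivation:
Register before byte 2: 0x05
Byte 2: 0x1E
0x05 XOR 0x1E = 0x1B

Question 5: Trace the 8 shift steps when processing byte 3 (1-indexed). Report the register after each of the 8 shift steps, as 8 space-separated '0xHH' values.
After byte 1 (0x1E): reg=0x05
After byte 2 (0x1E): reg=0x41
Register before byte 3: 0x41
After XOR with byte 0xCE: 0x8F

Answer: 0x19 0x32 0x64 0xC8 0x97 0x29 0x52 0xA4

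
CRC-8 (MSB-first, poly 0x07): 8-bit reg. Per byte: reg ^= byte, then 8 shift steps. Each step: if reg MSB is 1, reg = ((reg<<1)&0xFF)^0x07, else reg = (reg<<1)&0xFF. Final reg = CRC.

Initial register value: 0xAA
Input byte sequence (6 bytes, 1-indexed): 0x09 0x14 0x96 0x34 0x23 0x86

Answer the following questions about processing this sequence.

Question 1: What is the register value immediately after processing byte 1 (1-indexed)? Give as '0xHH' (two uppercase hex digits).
Answer: 0x60

Derivation:
After byte 1 (0x09): reg=0x60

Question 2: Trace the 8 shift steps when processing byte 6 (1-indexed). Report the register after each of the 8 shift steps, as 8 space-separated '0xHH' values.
Answer: 0xF8 0xF7 0xE9 0xD5 0xAD 0x5D 0xBA 0x73

Derivation:
After byte 1 (0x09): reg=0x60
After byte 2 (0x14): reg=0x4B
After byte 3 (0x96): reg=0x1D
After byte 4 (0x34): reg=0xDF
After byte 5 (0x23): reg=0xFA
Register before byte 6: 0xFA
After XOR with byte 0x86: 0x7C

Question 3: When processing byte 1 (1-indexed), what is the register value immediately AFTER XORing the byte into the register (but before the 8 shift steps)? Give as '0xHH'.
Register before byte 1: 0xAA
Byte 1: 0x09
0xAA XOR 0x09 = 0xA3

Answer: 0xA3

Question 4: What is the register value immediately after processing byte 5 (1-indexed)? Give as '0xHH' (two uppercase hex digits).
After byte 1 (0x09): reg=0x60
After byte 2 (0x14): reg=0x4B
After byte 3 (0x96): reg=0x1D
After byte 4 (0x34): reg=0xDF
After byte 5 (0x23): reg=0xFA

Answer: 0xFA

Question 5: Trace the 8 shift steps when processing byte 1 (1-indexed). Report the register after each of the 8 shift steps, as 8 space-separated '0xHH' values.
Answer: 0x41 0x82 0x03 0x06 0x0C 0x18 0x30 0x60

Derivation:
Register before byte 1: 0xAA
After XOR with byte 0x09: 0xA3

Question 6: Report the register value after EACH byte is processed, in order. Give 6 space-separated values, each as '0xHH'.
0x60 0x4B 0x1D 0xDF 0xFA 0x73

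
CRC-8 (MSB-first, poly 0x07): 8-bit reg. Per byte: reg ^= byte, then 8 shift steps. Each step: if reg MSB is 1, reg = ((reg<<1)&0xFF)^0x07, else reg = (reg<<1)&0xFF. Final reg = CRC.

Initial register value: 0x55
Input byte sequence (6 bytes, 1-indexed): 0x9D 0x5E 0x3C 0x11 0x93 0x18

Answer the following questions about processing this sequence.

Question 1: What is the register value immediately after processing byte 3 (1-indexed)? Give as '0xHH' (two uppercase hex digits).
Answer: 0xB2

Derivation:
After byte 1 (0x9D): reg=0x76
After byte 2 (0x5E): reg=0xD8
After byte 3 (0x3C): reg=0xB2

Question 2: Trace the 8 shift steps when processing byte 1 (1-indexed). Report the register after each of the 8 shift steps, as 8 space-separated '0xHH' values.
Answer: 0x97 0x29 0x52 0xA4 0x4F 0x9E 0x3B 0x76

Derivation:
Register before byte 1: 0x55
After XOR with byte 0x9D: 0xC8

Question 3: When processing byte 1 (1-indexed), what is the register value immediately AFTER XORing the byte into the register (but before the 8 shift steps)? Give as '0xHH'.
Register before byte 1: 0x55
Byte 1: 0x9D
0x55 XOR 0x9D = 0xC8

Answer: 0xC8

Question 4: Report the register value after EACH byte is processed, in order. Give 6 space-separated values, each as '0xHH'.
0x76 0xD8 0xB2 0x60 0xD7 0x63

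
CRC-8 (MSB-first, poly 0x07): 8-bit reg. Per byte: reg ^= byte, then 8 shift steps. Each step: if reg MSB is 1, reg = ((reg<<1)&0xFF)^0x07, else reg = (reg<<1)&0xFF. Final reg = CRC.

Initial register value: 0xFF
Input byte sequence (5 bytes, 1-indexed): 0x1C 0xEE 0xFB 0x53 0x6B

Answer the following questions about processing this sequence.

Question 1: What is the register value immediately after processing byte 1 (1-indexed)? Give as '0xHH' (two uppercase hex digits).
After byte 1 (0x1C): reg=0xA7

Answer: 0xA7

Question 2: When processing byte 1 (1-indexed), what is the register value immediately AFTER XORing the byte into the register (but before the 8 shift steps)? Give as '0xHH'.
Answer: 0xE3

Derivation:
Register before byte 1: 0xFF
Byte 1: 0x1C
0xFF XOR 0x1C = 0xE3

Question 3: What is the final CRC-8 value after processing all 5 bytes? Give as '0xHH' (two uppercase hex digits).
Answer: 0x98

Derivation:
After byte 1 (0x1C): reg=0xA7
After byte 2 (0xEE): reg=0xF8
After byte 3 (0xFB): reg=0x09
After byte 4 (0x53): reg=0x81
After byte 5 (0x6B): reg=0x98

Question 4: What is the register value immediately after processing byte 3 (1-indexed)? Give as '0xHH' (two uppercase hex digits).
After byte 1 (0x1C): reg=0xA7
After byte 2 (0xEE): reg=0xF8
After byte 3 (0xFB): reg=0x09

Answer: 0x09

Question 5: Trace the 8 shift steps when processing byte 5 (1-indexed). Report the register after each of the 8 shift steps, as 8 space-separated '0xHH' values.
After byte 1 (0x1C): reg=0xA7
After byte 2 (0xEE): reg=0xF8
After byte 3 (0xFB): reg=0x09
After byte 4 (0x53): reg=0x81
Register before byte 5: 0x81
After XOR with byte 0x6B: 0xEA

Answer: 0xD3 0xA1 0x45 0x8A 0x13 0x26 0x4C 0x98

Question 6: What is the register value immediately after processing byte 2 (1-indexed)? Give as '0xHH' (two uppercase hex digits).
Answer: 0xF8

Derivation:
After byte 1 (0x1C): reg=0xA7
After byte 2 (0xEE): reg=0xF8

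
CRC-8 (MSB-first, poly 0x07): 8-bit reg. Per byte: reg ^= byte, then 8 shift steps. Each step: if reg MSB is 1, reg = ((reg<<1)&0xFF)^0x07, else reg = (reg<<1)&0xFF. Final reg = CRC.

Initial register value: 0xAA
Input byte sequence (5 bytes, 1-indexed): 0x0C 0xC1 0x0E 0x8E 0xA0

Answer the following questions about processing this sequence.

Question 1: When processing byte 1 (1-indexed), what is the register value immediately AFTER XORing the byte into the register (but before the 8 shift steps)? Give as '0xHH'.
Register before byte 1: 0xAA
Byte 1: 0x0C
0xAA XOR 0x0C = 0xA6

Answer: 0xA6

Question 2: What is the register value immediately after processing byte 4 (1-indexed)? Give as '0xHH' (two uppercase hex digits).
Answer: 0x18

Derivation:
After byte 1 (0x0C): reg=0x7B
After byte 2 (0xC1): reg=0x2F
After byte 3 (0x0E): reg=0xE7
After byte 4 (0x8E): reg=0x18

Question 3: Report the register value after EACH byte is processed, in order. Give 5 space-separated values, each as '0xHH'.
0x7B 0x2F 0xE7 0x18 0x21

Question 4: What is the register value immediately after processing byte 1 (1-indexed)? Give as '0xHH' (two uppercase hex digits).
After byte 1 (0x0C): reg=0x7B

Answer: 0x7B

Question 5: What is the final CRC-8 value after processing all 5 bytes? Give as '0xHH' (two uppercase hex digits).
Answer: 0x21

Derivation:
After byte 1 (0x0C): reg=0x7B
After byte 2 (0xC1): reg=0x2F
After byte 3 (0x0E): reg=0xE7
After byte 4 (0x8E): reg=0x18
After byte 5 (0xA0): reg=0x21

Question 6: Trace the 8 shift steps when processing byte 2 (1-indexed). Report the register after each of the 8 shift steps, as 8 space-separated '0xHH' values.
After byte 1 (0x0C): reg=0x7B
Register before byte 2: 0x7B
After XOR with byte 0xC1: 0xBA

Answer: 0x73 0xE6 0xCB 0x91 0x25 0x4A 0x94 0x2F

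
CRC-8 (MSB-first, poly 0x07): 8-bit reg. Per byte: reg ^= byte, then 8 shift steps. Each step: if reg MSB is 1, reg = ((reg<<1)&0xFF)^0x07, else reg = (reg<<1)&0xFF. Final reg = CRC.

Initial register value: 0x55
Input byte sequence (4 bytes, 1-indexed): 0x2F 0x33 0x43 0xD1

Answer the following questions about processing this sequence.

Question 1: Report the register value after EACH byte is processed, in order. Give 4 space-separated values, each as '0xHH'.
0x61 0xB9 0xE8 0xAF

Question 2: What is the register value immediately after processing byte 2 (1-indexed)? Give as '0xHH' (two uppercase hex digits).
After byte 1 (0x2F): reg=0x61
After byte 2 (0x33): reg=0xB9

Answer: 0xB9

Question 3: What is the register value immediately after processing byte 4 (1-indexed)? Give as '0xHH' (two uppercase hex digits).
After byte 1 (0x2F): reg=0x61
After byte 2 (0x33): reg=0xB9
After byte 3 (0x43): reg=0xE8
After byte 4 (0xD1): reg=0xAF

Answer: 0xAF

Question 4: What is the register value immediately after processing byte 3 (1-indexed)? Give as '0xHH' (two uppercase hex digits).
After byte 1 (0x2F): reg=0x61
After byte 2 (0x33): reg=0xB9
After byte 3 (0x43): reg=0xE8

Answer: 0xE8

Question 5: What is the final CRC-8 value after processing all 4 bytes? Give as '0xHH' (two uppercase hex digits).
Answer: 0xAF

Derivation:
After byte 1 (0x2F): reg=0x61
After byte 2 (0x33): reg=0xB9
After byte 3 (0x43): reg=0xE8
After byte 4 (0xD1): reg=0xAF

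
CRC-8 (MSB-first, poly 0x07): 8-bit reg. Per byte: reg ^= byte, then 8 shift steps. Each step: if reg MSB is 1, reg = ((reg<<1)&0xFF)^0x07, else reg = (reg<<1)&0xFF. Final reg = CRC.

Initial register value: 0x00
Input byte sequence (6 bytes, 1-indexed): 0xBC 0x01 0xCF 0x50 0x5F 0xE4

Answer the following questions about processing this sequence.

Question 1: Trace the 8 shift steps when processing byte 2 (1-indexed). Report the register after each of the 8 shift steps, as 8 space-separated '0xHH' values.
After byte 1 (0xBC): reg=0x3D
Register before byte 2: 0x3D
After XOR with byte 0x01: 0x3C

Answer: 0x78 0xF0 0xE7 0xC9 0x95 0x2D 0x5A 0xB4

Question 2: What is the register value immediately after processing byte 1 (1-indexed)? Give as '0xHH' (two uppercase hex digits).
After byte 1 (0xBC): reg=0x3D

Answer: 0x3D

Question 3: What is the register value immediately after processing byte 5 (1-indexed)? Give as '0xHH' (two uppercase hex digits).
After byte 1 (0xBC): reg=0x3D
After byte 2 (0x01): reg=0xB4
After byte 3 (0xCF): reg=0x66
After byte 4 (0x50): reg=0x82
After byte 5 (0x5F): reg=0x1D

Answer: 0x1D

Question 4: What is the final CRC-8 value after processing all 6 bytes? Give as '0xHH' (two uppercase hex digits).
Answer: 0xE1

Derivation:
After byte 1 (0xBC): reg=0x3D
After byte 2 (0x01): reg=0xB4
After byte 3 (0xCF): reg=0x66
After byte 4 (0x50): reg=0x82
After byte 5 (0x5F): reg=0x1D
After byte 6 (0xE4): reg=0xE1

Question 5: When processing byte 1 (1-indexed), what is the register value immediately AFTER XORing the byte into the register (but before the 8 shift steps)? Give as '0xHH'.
Answer: 0xBC

Derivation:
Register before byte 1: 0x00
Byte 1: 0xBC
0x00 XOR 0xBC = 0xBC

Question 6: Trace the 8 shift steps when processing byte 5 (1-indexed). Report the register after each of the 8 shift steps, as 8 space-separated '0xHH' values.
Answer: 0xBD 0x7D 0xFA 0xF3 0xE1 0xC5 0x8D 0x1D

Derivation:
After byte 1 (0xBC): reg=0x3D
After byte 2 (0x01): reg=0xB4
After byte 3 (0xCF): reg=0x66
After byte 4 (0x50): reg=0x82
Register before byte 5: 0x82
After XOR with byte 0x5F: 0xDD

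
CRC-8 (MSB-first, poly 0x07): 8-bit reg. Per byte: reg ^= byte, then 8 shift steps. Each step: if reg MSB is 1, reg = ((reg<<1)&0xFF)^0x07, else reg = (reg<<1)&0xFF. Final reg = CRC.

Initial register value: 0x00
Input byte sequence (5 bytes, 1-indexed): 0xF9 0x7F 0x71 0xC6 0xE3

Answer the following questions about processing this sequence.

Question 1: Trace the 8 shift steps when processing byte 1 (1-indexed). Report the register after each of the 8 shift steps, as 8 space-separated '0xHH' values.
Answer: 0xF5 0xED 0xDD 0xBD 0x7D 0xFA 0xF3 0xE1

Derivation:
Register before byte 1: 0x00
After XOR with byte 0xF9: 0xF9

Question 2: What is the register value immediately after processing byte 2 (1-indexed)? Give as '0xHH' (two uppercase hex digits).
After byte 1 (0xF9): reg=0xE1
After byte 2 (0x7F): reg=0xD3

Answer: 0xD3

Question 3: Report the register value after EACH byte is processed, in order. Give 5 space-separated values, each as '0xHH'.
0xE1 0xD3 0x67 0x6E 0xAA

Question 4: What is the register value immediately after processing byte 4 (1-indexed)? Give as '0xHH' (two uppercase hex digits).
Answer: 0x6E

Derivation:
After byte 1 (0xF9): reg=0xE1
After byte 2 (0x7F): reg=0xD3
After byte 3 (0x71): reg=0x67
After byte 4 (0xC6): reg=0x6E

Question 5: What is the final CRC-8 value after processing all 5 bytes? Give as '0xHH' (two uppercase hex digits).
Answer: 0xAA

Derivation:
After byte 1 (0xF9): reg=0xE1
After byte 2 (0x7F): reg=0xD3
After byte 3 (0x71): reg=0x67
After byte 4 (0xC6): reg=0x6E
After byte 5 (0xE3): reg=0xAA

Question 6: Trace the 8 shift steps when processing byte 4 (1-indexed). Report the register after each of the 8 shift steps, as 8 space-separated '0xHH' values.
After byte 1 (0xF9): reg=0xE1
After byte 2 (0x7F): reg=0xD3
After byte 3 (0x71): reg=0x67
Register before byte 4: 0x67
After XOR with byte 0xC6: 0xA1

Answer: 0x45 0x8A 0x13 0x26 0x4C 0x98 0x37 0x6E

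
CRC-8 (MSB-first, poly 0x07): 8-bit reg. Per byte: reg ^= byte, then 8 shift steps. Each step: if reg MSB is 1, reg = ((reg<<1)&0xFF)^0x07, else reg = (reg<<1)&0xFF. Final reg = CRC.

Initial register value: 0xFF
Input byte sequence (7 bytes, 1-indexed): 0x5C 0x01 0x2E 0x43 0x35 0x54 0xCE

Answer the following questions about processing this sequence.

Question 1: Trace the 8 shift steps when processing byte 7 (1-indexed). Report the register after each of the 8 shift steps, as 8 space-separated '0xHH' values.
After byte 1 (0x5C): reg=0x60
After byte 2 (0x01): reg=0x20
After byte 3 (0x2E): reg=0x2A
After byte 4 (0x43): reg=0x18
After byte 5 (0x35): reg=0xC3
After byte 6 (0x54): reg=0xEC
Register before byte 7: 0xEC
After XOR with byte 0xCE: 0x22

Answer: 0x44 0x88 0x17 0x2E 0x5C 0xB8 0x77 0xEE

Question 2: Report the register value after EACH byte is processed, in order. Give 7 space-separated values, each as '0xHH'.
0x60 0x20 0x2A 0x18 0xC3 0xEC 0xEE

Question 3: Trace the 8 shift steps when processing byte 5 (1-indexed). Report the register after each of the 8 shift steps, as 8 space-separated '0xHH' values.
Answer: 0x5A 0xB4 0x6F 0xDE 0xBB 0x71 0xE2 0xC3

Derivation:
After byte 1 (0x5C): reg=0x60
After byte 2 (0x01): reg=0x20
After byte 3 (0x2E): reg=0x2A
After byte 4 (0x43): reg=0x18
Register before byte 5: 0x18
After XOR with byte 0x35: 0x2D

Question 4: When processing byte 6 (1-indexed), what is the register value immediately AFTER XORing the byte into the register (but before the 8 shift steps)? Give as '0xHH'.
Answer: 0x97

Derivation:
Register before byte 6: 0xC3
Byte 6: 0x54
0xC3 XOR 0x54 = 0x97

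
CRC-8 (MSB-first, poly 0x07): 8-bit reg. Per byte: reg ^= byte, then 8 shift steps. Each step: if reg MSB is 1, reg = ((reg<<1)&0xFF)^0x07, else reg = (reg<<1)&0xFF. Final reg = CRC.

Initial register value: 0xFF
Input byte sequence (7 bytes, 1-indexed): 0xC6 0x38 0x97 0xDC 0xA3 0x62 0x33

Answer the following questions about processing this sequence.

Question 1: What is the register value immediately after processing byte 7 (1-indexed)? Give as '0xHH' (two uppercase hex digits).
After byte 1 (0xC6): reg=0xAF
After byte 2 (0x38): reg=0xEC
After byte 3 (0x97): reg=0x66
After byte 4 (0xDC): reg=0x2F
After byte 5 (0xA3): reg=0xAD
After byte 6 (0x62): reg=0x63
After byte 7 (0x33): reg=0xB7

Answer: 0xB7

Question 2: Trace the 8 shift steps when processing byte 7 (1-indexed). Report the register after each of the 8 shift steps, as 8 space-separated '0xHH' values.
After byte 1 (0xC6): reg=0xAF
After byte 2 (0x38): reg=0xEC
After byte 3 (0x97): reg=0x66
After byte 4 (0xDC): reg=0x2F
After byte 5 (0xA3): reg=0xAD
After byte 6 (0x62): reg=0x63
Register before byte 7: 0x63
After XOR with byte 0x33: 0x50

Answer: 0xA0 0x47 0x8E 0x1B 0x36 0x6C 0xD8 0xB7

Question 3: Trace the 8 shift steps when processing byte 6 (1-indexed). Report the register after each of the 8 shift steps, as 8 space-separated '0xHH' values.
After byte 1 (0xC6): reg=0xAF
After byte 2 (0x38): reg=0xEC
After byte 3 (0x97): reg=0x66
After byte 4 (0xDC): reg=0x2F
After byte 5 (0xA3): reg=0xAD
Register before byte 6: 0xAD
After XOR with byte 0x62: 0xCF

Answer: 0x99 0x35 0x6A 0xD4 0xAF 0x59 0xB2 0x63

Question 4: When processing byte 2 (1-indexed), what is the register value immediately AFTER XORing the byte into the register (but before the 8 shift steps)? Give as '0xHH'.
Register before byte 2: 0xAF
Byte 2: 0x38
0xAF XOR 0x38 = 0x97

Answer: 0x97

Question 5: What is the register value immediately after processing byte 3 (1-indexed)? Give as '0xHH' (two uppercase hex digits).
After byte 1 (0xC6): reg=0xAF
After byte 2 (0x38): reg=0xEC
After byte 3 (0x97): reg=0x66

Answer: 0x66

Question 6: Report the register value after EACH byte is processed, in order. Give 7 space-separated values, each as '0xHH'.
0xAF 0xEC 0x66 0x2F 0xAD 0x63 0xB7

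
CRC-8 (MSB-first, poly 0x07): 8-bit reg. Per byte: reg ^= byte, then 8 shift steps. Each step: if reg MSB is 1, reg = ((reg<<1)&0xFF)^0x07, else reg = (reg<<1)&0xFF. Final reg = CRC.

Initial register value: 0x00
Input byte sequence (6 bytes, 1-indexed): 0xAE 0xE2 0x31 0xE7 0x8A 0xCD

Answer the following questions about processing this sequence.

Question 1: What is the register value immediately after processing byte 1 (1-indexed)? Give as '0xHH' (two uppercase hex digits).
Answer: 0x43

Derivation:
After byte 1 (0xAE): reg=0x43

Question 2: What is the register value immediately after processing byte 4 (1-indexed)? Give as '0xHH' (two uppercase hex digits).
After byte 1 (0xAE): reg=0x43
After byte 2 (0xE2): reg=0x6E
After byte 3 (0x31): reg=0x9A
After byte 4 (0xE7): reg=0x74

Answer: 0x74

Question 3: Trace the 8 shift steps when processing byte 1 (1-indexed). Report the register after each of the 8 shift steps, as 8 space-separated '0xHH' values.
Register before byte 1: 0x00
After XOR with byte 0xAE: 0xAE

Answer: 0x5B 0xB6 0x6B 0xD6 0xAB 0x51 0xA2 0x43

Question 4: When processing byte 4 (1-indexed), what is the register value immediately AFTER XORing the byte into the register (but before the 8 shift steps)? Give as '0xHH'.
Answer: 0x7D

Derivation:
Register before byte 4: 0x9A
Byte 4: 0xE7
0x9A XOR 0xE7 = 0x7D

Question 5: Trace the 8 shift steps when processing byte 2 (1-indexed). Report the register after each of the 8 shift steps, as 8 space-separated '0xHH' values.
Answer: 0x45 0x8A 0x13 0x26 0x4C 0x98 0x37 0x6E

Derivation:
After byte 1 (0xAE): reg=0x43
Register before byte 2: 0x43
After XOR with byte 0xE2: 0xA1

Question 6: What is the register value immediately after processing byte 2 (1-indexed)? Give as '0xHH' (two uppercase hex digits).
After byte 1 (0xAE): reg=0x43
After byte 2 (0xE2): reg=0x6E

Answer: 0x6E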